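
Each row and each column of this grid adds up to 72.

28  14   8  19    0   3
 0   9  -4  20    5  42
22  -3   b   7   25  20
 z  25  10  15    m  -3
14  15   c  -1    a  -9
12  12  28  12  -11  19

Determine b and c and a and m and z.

b = 1, c = 29, a = 24, m = 29, z = -4

Column 1 has 28 + 0 + 22 + 14 + 12 = 76; the blank must be 72 − 76 = -4.
Row 4 has -4 + 25 + 10 + 15 − 3 = 43; the blank must be 72 − 43 = 29.
Column 5 has 0 + 5 + 25 + 29 − 11 = 48; the blank must be 72 − 48 = 24.
Row 5 has 14 + 15 − 1 + 24 − 9 = 43; the blank must be 72 − 43 = 29.
Row 3 has 22 − 3 + 7 + 25 + 20 = 71; the blank must be 72 − 71 = 1.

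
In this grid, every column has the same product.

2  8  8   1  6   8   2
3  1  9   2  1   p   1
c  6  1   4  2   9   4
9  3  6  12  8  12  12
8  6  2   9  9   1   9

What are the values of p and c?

p = 1, c = 2

Columns 3 and 5 each multiply to 864, so every column has product 864.
Column 6: 8×9×12×1 = 864, so the missing entry is 864 ÷ 864 = 1.
Column 1: 2×3×9×8 = 432, so the missing entry is 864 ÷ 432 = 2.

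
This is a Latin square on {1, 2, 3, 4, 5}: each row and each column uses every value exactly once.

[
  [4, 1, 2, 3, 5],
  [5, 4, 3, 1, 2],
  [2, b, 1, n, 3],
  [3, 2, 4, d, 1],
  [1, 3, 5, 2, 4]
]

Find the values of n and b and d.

n = 4, b = 5, d = 5

For row 4, column 4: row 4 already has {1, 2, 3, 4}; that leaves 5.
At (row 3, col 4): column 4 already has {1, 2, 3, 5}, so the value is 4.
Cell (3,2): row 3 already has {1, 2, 3, 4} → 5.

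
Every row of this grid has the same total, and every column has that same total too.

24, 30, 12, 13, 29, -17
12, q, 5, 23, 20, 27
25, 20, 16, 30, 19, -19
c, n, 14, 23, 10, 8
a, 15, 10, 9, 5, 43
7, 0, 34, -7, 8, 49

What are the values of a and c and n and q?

a = 9, c = 14, n = 22, q = 4

Rows 1 and 3 both sum to 91, so that's the common total.
Row 2 has 12 + 5 + 23 + 20 + 27 = 87; the blank must be 91 − 87 = 4.
Column 2 has 30 + 4 + 20 + 15 + 0 = 69; the blank must be 91 − 69 = 22.
Row 5 has 15 + 10 + 9 + 5 + 43 = 82; the blank must be 91 − 82 = 9.
Row 4 has 22 + 14 + 23 + 10 + 8 = 77; the blank must be 91 − 77 = 14.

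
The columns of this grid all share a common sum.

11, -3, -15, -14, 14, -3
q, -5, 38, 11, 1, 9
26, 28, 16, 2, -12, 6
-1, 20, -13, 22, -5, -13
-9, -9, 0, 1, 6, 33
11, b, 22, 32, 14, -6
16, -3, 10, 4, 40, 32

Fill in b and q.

Column 4 sums to 58 and so does column 5; that's the common total.
In column 2 the known cells total 28, leaving 58 − 28 = 30.
In column 1 the known cells total 54, leaving 58 − 54 = 4.

b = 30, q = 4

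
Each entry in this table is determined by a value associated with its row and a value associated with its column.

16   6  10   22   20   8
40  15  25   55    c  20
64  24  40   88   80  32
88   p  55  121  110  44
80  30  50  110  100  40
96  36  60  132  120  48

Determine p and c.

p = 33, c = 50

Each row is a constant multiple of every other row — this is a multiplication table with the headers hidden.
Row 4 is 88/16 = 11/2 times row 1, so its entry in column 2 is 6 × 11/2 = 33.
Row 2 is 40/16 = 5/2 times row 1, so its entry in column 5 is 20 × 5/2 = 50.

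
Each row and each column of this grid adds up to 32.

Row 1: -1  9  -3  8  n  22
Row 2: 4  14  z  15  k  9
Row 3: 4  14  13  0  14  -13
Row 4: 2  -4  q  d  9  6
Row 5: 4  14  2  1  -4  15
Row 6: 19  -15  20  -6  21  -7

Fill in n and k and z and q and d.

Row 1: -1 + 9 − 3 + 8 + 22 = 35, so its missing entry is 32 − 35 = -3.
Column 5: -3 + 14 + 9 − 4 + 21 = 37, so its missing entry is 32 − 37 = -5.
Row 2: 4 + 14 + 15 − 5 + 9 = 37, so its missing entry is 32 − 37 = -5.
Column 4: 8 + 15 + 0 + 1 − 6 = 18, so its missing entry is 32 − 18 = 14.
Row 4: 2 − 4 + 14 + 9 + 6 = 27, so its missing entry is 32 − 27 = 5.

n = -3, k = -5, z = -5, q = 5, d = 14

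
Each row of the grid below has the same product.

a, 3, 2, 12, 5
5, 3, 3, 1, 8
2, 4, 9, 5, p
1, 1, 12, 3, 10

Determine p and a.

p = 1, a = 1

Rows 2 and 4 each multiply to 360, so every row has product 360.
Row 3: 2×4×9×5 = 360, so the missing entry is 360 ÷ 360 = 1.
Row 1: 3×2×12×5 = 360, so the missing entry is 360 ÷ 360 = 1.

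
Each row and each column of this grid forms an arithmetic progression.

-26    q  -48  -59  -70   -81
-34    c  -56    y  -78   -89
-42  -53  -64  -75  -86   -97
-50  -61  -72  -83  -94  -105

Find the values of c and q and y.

Along each row the entries change by -11 per step; down each column they change by -8.
Row 2: from -34 at column 1, stepping by -11 to column 2 gives -45.
Row 1: from -26 at column 1, stepping by -11 to column 2 gives -37.
Row 2: from -34 at column 1, stepping by -11 to column 4 gives -67.

c = -45, q = -37, y = -67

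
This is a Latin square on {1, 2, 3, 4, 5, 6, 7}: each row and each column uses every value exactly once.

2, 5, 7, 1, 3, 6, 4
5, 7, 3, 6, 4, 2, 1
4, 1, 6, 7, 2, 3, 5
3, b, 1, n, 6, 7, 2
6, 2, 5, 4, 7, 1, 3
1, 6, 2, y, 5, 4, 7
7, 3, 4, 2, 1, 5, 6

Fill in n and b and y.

n = 5, b = 4, y = 3

Cell (6,4): row 6 already has {1, 2, 4, 5, 6, 7} → 3.
Cell (4,4): column 4 already has {1, 2, 3, 4, 6, 7} → 5.
Cell (4,2): row 4 already has {1, 2, 3, 5, 6, 7} → 4.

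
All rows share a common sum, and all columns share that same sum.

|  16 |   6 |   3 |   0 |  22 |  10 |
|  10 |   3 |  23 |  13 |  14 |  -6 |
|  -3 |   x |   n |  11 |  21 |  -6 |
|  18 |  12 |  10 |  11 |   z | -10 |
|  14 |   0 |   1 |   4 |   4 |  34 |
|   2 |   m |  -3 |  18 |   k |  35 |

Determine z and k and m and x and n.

Rows 1 and 2 both sum to 57, so that's the common total.
Row 4 has 18 + 12 + 10 + 11 − 10 = 41; the blank must be 57 − 41 = 16.
Column 5 has 22 + 14 + 21 + 16 + 4 = 77; the blank must be 57 − 77 = -20.
Row 6 has 2 − 3 + 18 − 20 + 35 = 32; the blank must be 57 − 32 = 25.
Column 2 has 6 + 3 + 12 + 0 + 25 = 46; the blank must be 57 − 46 = 11.
Row 3 has -3 + 11 + 11 + 21 − 6 = 34; the blank must be 57 − 34 = 23.

z = 16, k = -20, m = 25, x = 11, n = 23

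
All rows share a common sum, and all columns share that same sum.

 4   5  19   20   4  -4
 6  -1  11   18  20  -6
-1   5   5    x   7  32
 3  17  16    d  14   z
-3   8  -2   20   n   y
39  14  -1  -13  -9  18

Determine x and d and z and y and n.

x = 0, d = 3, z = -5, y = 13, n = 12

Rows 1 and 2 both sum to 48, so that's the common total.
The known cells in column 5 total 36, leaving 48 − 36 = 12 for the blank.
The known cells in row 3 total 48, leaving 48 − 48 = 0 for the blank.
The known cells in row 5 total 35, leaving 48 − 35 = 13 for the blank.
The known cells in column 4 total 45, leaving 48 − 45 = 3 for the blank.
The known cells in row 4 total 53, leaving 48 − 53 = -5 for the blank.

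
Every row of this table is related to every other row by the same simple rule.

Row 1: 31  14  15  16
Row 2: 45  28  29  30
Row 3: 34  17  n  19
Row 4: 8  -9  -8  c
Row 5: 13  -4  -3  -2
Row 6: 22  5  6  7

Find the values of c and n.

c = -7, n = 18

The difference between any two rows is the same in every column — this is an addition table with the headers hidden.
Row 4 minus row 1 is -9 − 14 = -23, so its entry in column 4 is 16 + (-23) = -7.
Row 3 minus row 1 is 17 − 14 = 3, so its entry in column 3 is 15 + 3 = 18.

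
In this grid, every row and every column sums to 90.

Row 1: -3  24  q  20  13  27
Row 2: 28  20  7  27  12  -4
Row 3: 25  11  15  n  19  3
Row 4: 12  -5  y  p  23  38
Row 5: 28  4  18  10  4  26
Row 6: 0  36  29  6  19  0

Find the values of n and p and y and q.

n = 17, p = 10, y = 12, q = 9

Row 3 has 25 + 11 + 15 + 19 + 3 = 73; the blank must be 90 − 73 = 17.
Column 4 has 20 + 27 + 17 + 10 + 6 = 80; the blank must be 90 − 80 = 10.
Row 4 has 12 − 5 + 10 + 23 + 38 = 78; the blank must be 90 − 78 = 12.
Row 1 has -3 + 24 + 20 + 13 + 27 = 81; the blank must be 90 − 81 = 9.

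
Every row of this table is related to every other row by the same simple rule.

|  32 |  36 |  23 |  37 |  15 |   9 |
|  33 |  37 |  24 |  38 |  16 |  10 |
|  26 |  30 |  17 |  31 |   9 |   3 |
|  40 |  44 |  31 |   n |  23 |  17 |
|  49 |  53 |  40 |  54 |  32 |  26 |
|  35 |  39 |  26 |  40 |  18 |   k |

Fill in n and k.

n = 45, k = 12

The difference between any two rows is the same in every column — this is an addition table with the headers hidden.
Row 4 minus row 1 is 44 − 36 = 8, so its entry in column 4 is 37 + 8 = 45.
Row 6 minus row 1 is 39 − 36 = 3, so its entry in column 6 is 9 + 3 = 12.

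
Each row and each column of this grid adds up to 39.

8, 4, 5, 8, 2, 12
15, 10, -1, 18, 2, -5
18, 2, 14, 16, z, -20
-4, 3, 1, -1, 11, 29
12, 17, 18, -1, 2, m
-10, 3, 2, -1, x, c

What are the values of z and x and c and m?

z = 9, x = 13, c = 32, m = -9

The known cells in row 5 total 48, leaving 39 − 48 = -9 for the blank.
The known cells in row 3 total 30, leaving 39 − 30 = 9 for the blank.
The known cells in column 5 total 26, leaving 39 − 26 = 13 for the blank.
The known cells in row 6 total 7, leaving 39 − 7 = 32 for the blank.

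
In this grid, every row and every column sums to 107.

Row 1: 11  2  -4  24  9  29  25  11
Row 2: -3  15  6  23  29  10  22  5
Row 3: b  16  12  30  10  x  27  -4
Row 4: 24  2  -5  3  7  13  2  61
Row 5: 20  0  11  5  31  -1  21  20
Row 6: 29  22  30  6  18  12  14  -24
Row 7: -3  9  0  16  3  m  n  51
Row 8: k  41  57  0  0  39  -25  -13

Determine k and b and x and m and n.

k = 8, b = 21, x = -5, m = 10, n = 21

Row 8 has 41 + 57 + 0 + 0 + 39 − 25 − 13 = 99; the blank must be 107 − 99 = 8.
Column 1 has 11 − 3 + 24 + 20 + 29 − 3 + 8 = 86; the blank must be 107 − 86 = 21.
Column 7 has 25 + 22 + 27 + 2 + 21 + 14 − 25 = 86; the blank must be 107 − 86 = 21.
Row 7 has -3 + 9 + 0 + 16 + 3 + 21 + 51 = 97; the blank must be 107 − 97 = 10.
Row 3 has 21 + 16 + 12 + 30 + 10 + 27 − 4 = 112; the blank must be 107 − 112 = -5.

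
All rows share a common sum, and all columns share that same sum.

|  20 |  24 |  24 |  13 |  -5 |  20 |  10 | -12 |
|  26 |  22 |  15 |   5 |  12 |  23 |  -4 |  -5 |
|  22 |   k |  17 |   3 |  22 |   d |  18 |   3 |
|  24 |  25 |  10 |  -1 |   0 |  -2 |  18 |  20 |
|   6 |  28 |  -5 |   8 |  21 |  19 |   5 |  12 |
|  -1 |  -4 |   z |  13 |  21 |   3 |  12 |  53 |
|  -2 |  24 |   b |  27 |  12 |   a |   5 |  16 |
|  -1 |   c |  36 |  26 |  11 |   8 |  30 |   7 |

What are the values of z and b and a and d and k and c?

Rows 1 and 2 both sum to 94, so that's the common total.
The known cells in row 8 total 117, leaving 94 − 117 = -23 for the blank.
The known cells in column 2 total 96, leaving 94 − 96 = -2 for the blank.
The known cells in row 3 total 83, leaving 94 − 83 = 11 for the blank.
The known cells in column 6 total 82, leaving 94 − 82 = 12 for the blank.
The known cells in row 7 total 94, leaving 94 − 94 = 0 for the blank.
The known cells in row 6 total 97, leaving 94 − 97 = -3 for the blank.

z = -3, b = 0, a = 12, d = 11, k = -2, c = -23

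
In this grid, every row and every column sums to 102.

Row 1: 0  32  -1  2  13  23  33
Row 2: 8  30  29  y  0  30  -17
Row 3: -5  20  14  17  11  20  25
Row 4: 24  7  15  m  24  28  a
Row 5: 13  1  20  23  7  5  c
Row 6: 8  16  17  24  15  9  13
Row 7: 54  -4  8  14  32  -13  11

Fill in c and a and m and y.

Row 5: 13 + 1 + 20 + 23 + 7 + 5 = 69, so its missing entry is 102 − 69 = 33.
Row 2: 8 + 30 + 29 + 0 + 30 − 17 = 80, so its missing entry is 102 − 80 = 22.
Column 4: 2 + 22 + 17 + 23 + 24 + 14 = 102, so its missing entry is 102 − 102 = 0.
Row 4: 24 + 7 + 15 + 0 + 24 + 28 = 98, so its missing entry is 102 − 98 = 4.

c = 33, a = 4, m = 0, y = 22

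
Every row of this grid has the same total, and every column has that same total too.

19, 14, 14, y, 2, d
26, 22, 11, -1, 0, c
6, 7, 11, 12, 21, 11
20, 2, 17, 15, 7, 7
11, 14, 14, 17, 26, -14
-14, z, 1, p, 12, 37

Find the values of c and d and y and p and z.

Rows 3 and 4 both sum to 68, so that's the common total.
Row 2 has 26 + 22 + 11 − 1 + 0 = 58; the blank must be 68 − 58 = 10.
Column 2 has 14 + 22 + 7 + 2 + 14 = 59; the blank must be 68 − 59 = 9.
Column 6 has 10 + 11 + 7 − 14 + 37 = 51; the blank must be 68 − 51 = 17.
Row 1 has 19 + 14 + 14 + 2 + 17 = 66; the blank must be 68 − 66 = 2.
Row 6 has -14 + 9 + 1 + 12 + 37 = 45; the blank must be 68 − 45 = 23.

c = 10, d = 17, y = 2, p = 23, z = 9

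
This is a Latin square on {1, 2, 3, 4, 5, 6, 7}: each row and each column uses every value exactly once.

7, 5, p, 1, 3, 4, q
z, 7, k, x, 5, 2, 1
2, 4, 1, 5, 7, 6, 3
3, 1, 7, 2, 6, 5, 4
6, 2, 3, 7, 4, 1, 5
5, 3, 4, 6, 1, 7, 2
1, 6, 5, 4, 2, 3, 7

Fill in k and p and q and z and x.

k = 6, p = 2, q = 6, z = 4, x = 3

Cell (1,7): column 7 already has {1, 2, 3, 4, 5, 7} → 6.
Cell (1,3): row 1 already has {1, 3, 4, 5, 6, 7} → 2.
At (row 2, col 3): column 3 already has {1, 2, 3, 4, 5, 7}, so the value is 6.
Cell (2,1): column 1 already has {1, 2, 3, 5, 6, 7} → 4.
At (row 2, col 4): row 2 already has {1, 2, 4, 5, 6, 7}, so the value is 3.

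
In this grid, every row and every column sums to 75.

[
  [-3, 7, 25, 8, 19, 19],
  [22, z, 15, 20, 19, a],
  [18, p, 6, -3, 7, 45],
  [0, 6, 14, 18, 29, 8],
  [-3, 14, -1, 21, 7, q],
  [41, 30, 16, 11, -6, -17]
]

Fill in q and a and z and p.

Row 5: -3 + 14 − 1 + 21 + 7 = 38, so its missing entry is 75 − 38 = 37.
Row 3: 18 + 6 − 3 + 7 + 45 = 73, so its missing entry is 75 − 73 = 2.
Column 2: 7 + 2 + 6 + 14 + 30 = 59, so its missing entry is 75 − 59 = 16.
Row 2: 22 + 16 + 15 + 20 + 19 = 92, so its missing entry is 75 − 92 = -17.

q = 37, a = -17, z = 16, p = 2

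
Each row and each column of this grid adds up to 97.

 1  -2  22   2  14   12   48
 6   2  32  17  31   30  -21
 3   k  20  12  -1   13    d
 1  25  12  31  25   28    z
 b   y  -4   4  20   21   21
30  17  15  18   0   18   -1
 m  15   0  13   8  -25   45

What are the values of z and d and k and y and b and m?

Row 7 has 15 + 0 + 13 + 8 − 25 + 45 = 56; the blank must be 97 − 56 = 41.
Column 1 has 1 + 6 + 3 + 1 + 30 + 41 = 82; the blank must be 97 − 82 = 15.
Row 4 has 1 + 25 + 12 + 31 + 25 + 28 = 122; the blank must be 97 − 122 = -25.
Column 7 has 48 − 21 − 25 + 21 − 1 + 45 = 67; the blank must be 97 − 67 = 30.
Row 3 has 3 + 20 + 12 − 1 + 13 + 30 = 77; the blank must be 97 − 77 = 20.
Row 5 has 15 − 4 + 4 + 20 + 21 + 21 = 77; the blank must be 97 − 77 = 20.

z = -25, d = 30, k = 20, y = 20, b = 15, m = 41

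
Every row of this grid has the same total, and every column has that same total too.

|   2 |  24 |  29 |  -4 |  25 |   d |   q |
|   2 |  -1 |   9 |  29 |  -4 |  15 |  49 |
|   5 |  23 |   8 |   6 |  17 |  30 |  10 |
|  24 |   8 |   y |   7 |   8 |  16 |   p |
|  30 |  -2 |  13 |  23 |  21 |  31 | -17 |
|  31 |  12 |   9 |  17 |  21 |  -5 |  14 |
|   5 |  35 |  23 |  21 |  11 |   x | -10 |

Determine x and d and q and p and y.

x = 14, d = -2, q = 25, p = 28, y = 8

Rows 2 and 3 both sum to 99, so that's the common total.
Row 7 has 5 + 35 + 23 + 21 + 11 − 10 = 85; the blank must be 99 − 85 = 14.
Column 6 has 15 + 30 + 16 + 31 − 5 + 14 = 101; the blank must be 99 − 101 = -2.
Row 1 has 2 + 24 + 29 − 4 + 25 − 2 = 74; the blank must be 99 − 74 = 25.
Column 7 has 25 + 49 + 10 − 17 + 14 − 10 = 71; the blank must be 99 − 71 = 28.
Row 4 has 24 + 8 + 7 + 8 + 16 + 28 = 91; the blank must be 99 − 91 = 8.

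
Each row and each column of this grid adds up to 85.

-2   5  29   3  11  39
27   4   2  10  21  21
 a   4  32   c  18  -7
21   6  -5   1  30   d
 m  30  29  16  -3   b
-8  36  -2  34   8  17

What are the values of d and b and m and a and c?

The known cells in column 4 total 64, leaving 85 − 64 = 21 for the blank.
The known cells in row 3 total 68, leaving 85 − 68 = 17 for the blank.
The known cells in column 1 total 55, leaving 85 − 55 = 30 for the blank.
The known cells in row 5 total 102, leaving 85 − 102 = -17 for the blank.
The known cells in row 4 total 53, leaving 85 − 53 = 32 for the blank.

d = 32, b = -17, m = 30, a = 17, c = 21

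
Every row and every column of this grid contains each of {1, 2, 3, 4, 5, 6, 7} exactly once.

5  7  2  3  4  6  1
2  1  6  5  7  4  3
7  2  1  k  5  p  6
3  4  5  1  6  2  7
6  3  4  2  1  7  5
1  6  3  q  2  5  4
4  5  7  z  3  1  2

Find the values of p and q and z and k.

For row 6, column 4: row 6 already has {1, 2, 3, 4, 5, 6}; that leaves 7.
Cell (3,6): column 6 already has {1, 2, 4, 5, 6, 7} → 3.
For row 3, column 4: row 3 already has {1, 2, 3, 5, 6, 7}; that leaves 4.
For row 7, column 4: row 7 already has {1, 2, 3, 4, 5, 7}; that leaves 6.

p = 3, q = 7, z = 6, k = 4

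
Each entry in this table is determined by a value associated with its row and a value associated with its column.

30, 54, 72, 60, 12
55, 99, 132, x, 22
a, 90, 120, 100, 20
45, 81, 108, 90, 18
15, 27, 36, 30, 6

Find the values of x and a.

Each row is a constant multiple of every other row — this is a multiplication table with the headers hidden.
Row 2 is 22/12 = 11/6 times row 1, so its entry in column 4 is 60 × 11/6 = 110.
Row 3 is 20/12 = 5/3 times row 1, so its entry in column 1 is 30 × 5/3 = 50.

x = 110, a = 50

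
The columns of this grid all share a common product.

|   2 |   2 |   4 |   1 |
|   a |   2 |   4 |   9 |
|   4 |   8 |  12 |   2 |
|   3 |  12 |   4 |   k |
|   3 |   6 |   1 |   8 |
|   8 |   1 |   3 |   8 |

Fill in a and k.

Columns 2 and 3 each multiply to 2304, so every column has product 2304.
Column 1: 2×4×3×3×8 = 576, so the missing entry is 2304 ÷ 576 = 4.
Column 4: 1×9×2×8×8 = 1152, so the missing entry is 2304 ÷ 1152 = 2.

a = 4, k = 2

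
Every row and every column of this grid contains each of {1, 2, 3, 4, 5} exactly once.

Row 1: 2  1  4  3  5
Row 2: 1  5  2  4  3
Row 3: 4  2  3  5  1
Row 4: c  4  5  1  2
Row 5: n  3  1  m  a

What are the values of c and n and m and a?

At (row 5, col 5): column 5 already has {1, 2, 3, 5}, so the value is 4.
Cell (5,4): column 4 already has {1, 3, 4, 5} → 2.
Cell (5,1): row 5 already has {1, 2, 3, 4} → 5.
Cell (4,1): row 4 already has {1, 2, 4, 5} → 3.

c = 3, n = 5, m = 2, a = 4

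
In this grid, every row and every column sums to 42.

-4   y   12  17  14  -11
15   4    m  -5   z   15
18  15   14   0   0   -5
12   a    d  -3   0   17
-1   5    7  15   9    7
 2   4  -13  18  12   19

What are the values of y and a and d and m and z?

Row 1: -4 + 12 + 17 + 14 − 11 = 28, so its missing entry is 42 − 28 = 14.
Column 2: 14 + 4 + 15 + 5 + 4 = 42, so its missing entry is 42 − 42 = 0.
Column 5: 14 + 0 + 0 + 9 + 12 = 35, so its missing entry is 42 − 35 = 7.
Row 2: 15 + 4 − 5 + 7 + 15 = 36, so its missing entry is 42 − 36 = 6.
Row 4: 12 + 0 − 3 + 0 + 17 = 26, so its missing entry is 42 − 26 = 16.

y = 14, a = 0, d = 16, m = 6, z = 7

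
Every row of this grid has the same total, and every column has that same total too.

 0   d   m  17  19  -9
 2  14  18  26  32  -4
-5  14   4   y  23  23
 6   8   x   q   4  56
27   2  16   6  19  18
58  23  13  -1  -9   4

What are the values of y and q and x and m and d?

Rows 2 and 5 both sum to 88, so that's the common total.
The known cells in column 2 total 61, leaving 88 − 61 = 27 for the blank.
The known cells in row 3 total 59, leaving 88 − 59 = 29 for the blank.
The known cells in row 1 total 54, leaving 88 − 54 = 34 for the blank.
The known cells in column 4 total 77, leaving 88 − 77 = 11 for the blank.
The known cells in row 4 total 85, leaving 88 − 85 = 3 for the blank.

y = 29, q = 11, x = 3, m = 34, d = 27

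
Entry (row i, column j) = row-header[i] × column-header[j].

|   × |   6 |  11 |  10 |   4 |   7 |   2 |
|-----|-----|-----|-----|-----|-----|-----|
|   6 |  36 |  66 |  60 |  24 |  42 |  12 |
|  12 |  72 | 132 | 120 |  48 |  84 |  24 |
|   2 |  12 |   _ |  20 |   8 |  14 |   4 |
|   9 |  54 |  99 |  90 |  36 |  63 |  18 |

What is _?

22

2 × 11 = 22.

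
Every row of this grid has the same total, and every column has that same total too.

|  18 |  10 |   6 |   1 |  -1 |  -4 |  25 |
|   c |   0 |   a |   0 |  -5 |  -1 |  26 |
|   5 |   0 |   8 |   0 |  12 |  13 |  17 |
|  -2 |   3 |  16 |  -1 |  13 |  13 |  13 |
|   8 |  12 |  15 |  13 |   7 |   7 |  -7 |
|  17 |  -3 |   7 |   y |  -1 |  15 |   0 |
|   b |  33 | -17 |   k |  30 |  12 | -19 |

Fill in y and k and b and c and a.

Rows 1 and 3 both sum to 55, so that's the common total.
Column 3 has 6 + 8 + 16 + 15 + 7 − 17 = 35; the blank must be 55 − 35 = 20.
Row 2 has 0 + 20 + 0 − 5 − 1 + 26 = 40; the blank must be 55 − 40 = 15.
Column 1 has 18 + 15 + 5 − 2 + 8 + 17 = 61; the blank must be 55 − 61 = -6.
Row 6 has 17 − 3 + 7 − 1 + 15 + 0 = 35; the blank must be 55 − 35 = 20.
Row 7 has -6 + 33 − 17 + 30 + 12 − 19 = 33; the blank must be 55 − 33 = 22.

y = 20, k = 22, b = -6, c = 15, a = 20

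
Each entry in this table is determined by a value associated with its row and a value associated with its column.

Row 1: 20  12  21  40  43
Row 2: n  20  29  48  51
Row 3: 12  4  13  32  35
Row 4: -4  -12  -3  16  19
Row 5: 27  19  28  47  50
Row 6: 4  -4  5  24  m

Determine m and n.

m = 27, n = 28

The difference between any two rows is the same in every column — this is an addition table with the headers hidden.
Row 6 minus row 1 is 5 − 21 = -16, so its entry in column 5 is 43 + (-16) = 27.
Row 2 minus row 1 is 29 − 21 = 8, so its entry in column 1 is 20 + 8 = 28.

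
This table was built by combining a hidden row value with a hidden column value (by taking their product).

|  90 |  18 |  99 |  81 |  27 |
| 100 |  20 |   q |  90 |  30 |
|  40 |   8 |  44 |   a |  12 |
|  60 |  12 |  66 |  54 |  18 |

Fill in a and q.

Each row is a constant multiple of every other row — this is a multiplication table with the headers hidden.
Row 3 is 8/18 = 4/9 times row 1, so its entry in column 4 is 81 × 4/9 = 36.
Row 2 is 20/18 = 10/9 times row 1, so its entry in column 3 is 99 × 10/9 = 110.

a = 36, q = 110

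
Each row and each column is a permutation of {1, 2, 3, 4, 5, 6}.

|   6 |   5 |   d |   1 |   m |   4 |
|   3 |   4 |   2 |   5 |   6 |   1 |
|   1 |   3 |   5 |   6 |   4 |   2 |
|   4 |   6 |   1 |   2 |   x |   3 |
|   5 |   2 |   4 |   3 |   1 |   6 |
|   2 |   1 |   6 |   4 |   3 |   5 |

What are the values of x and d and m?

x = 5, d = 3, m = 2

At (row 1, col 3): column 3 already has {1, 2, 4, 5, 6}, so the value is 3.
Cell (1,5): row 1 already has {1, 3, 4, 5, 6} → 2.
At (row 4, col 5): row 4 already has {1, 2, 3, 4, 6}, so the value is 5.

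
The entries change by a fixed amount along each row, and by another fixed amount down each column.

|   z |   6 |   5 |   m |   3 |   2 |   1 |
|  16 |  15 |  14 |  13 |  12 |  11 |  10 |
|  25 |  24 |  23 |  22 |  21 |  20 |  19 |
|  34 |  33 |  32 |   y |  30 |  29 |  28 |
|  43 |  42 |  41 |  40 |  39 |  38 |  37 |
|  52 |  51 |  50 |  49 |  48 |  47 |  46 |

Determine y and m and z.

Along each row the entries change by -1 per step; down each column they change by 9.
Row 4: from 34 at column 1, stepping by -1 to column 4 gives 31.
Row 1: from 6 at column 2, stepping by -1 to column 4 gives 4.
Row 1: from 6 at column 2, stepping by -1 to column 1 gives 7.

y = 31, m = 4, z = 7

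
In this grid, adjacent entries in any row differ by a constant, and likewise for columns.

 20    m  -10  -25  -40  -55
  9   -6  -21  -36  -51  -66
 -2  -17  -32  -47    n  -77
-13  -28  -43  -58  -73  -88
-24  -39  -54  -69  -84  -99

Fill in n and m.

n = -62, m = 5

Along each row the entries change by -15 per step; down each column they change by -11.
Row 3: from -2 at column 1, stepping by -15 to column 5 gives -62.
Row 1: from 20 at column 1, stepping by -15 to column 2 gives 5.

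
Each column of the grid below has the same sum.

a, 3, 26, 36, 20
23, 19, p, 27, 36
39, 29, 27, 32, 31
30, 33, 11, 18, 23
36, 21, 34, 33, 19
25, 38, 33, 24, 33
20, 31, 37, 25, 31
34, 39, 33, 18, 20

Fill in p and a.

Column 2 sums to 213 and so does column 4; that's the common total.
In column 3 the known cells total 201, leaving 213 − 201 = 12.
In column 1 the known cells total 207, leaving 213 − 207 = 6.

p = 12, a = 6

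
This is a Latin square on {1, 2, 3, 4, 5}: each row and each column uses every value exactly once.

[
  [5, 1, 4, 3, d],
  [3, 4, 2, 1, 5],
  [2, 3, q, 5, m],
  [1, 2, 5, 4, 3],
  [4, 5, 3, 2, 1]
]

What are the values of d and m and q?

d = 2, m = 4, q = 1

At (row 1, col 5): row 1 already has {1, 3, 4, 5}, so the value is 2.
Cell (3,5): column 5 already has {1, 2, 3, 5} → 4.
Cell (3,3): row 3 already has {2, 3, 4, 5} → 1.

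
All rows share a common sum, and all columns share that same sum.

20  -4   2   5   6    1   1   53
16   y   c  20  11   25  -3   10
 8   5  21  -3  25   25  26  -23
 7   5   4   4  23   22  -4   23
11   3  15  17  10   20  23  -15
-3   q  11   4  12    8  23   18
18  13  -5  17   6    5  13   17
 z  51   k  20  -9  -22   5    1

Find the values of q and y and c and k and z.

Rows 1 and 3 both sum to 84, so that's the common total.
Column 1: 20 + 16 + 8 + 7 + 11 − 3 + 18 = 77, so its missing entry is 84 − 77 = 7.
Row 6: -3 + 11 + 4 + 12 + 8 + 23 + 18 = 73, so its missing entry is 84 − 73 = 11.
Column 2: -4 + 5 + 5 + 3 + 11 + 13 + 51 = 84, so its missing entry is 84 − 84 = 0.
Row 2: 16 + 0 + 20 + 11 + 25 − 3 + 10 = 79, so its missing entry is 84 − 79 = 5.
Row 8: 7 + 51 + 20 − 9 − 22 + 5 + 1 = 53, so its missing entry is 84 − 53 = 31.

q = 11, y = 0, c = 5, k = 31, z = 7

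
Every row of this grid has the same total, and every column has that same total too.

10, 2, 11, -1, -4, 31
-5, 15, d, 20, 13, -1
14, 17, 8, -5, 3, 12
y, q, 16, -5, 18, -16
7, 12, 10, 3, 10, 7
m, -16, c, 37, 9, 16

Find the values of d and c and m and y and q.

d = 7, c = -3, m = 6, y = 17, q = 19

Rows 1 and 3 both sum to 49, so that's the common total.
Row 2: -5 + 15 + 20 + 13 − 1 = 42, so its missing entry is 49 − 42 = 7.
Column 2: 2 + 15 + 17 + 12 − 16 = 30, so its missing entry is 49 − 30 = 19.
Row 4: 19 + 16 − 5 + 18 − 16 = 32, so its missing entry is 49 − 32 = 17.
Column 1: 10 − 5 + 14 + 17 + 7 = 43, so its missing entry is 49 − 43 = 6.
Row 6: 6 − 16 + 37 + 9 + 16 = 52, so its missing entry is 49 − 52 = -3.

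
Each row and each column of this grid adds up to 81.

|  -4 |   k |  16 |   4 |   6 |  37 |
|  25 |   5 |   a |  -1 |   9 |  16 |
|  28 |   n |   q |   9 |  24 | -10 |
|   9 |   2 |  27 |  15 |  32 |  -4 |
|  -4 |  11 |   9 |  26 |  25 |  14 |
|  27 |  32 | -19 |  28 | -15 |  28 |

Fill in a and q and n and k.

The known cells in row 1 total 59, leaving 81 − 59 = 22 for the blank.
The known cells in row 2 total 54, leaving 81 − 54 = 27 for the blank.
The known cells in column 2 total 72, leaving 81 − 72 = 9 for the blank.
The known cells in row 3 total 60, leaving 81 − 60 = 21 for the blank.

a = 27, q = 21, n = 9, k = 22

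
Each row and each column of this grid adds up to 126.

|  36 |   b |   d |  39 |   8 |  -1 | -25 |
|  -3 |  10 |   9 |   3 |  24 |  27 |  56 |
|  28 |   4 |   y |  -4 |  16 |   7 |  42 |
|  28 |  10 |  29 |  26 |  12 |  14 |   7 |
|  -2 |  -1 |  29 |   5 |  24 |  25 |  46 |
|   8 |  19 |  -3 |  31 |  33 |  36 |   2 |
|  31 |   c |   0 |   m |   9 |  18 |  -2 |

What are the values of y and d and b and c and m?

Row 3 has 28 + 4 − 4 + 16 + 7 + 42 = 93; the blank must be 126 − 93 = 33.
Column 3 has 9 + 33 + 29 + 29 − 3 + 0 = 97; the blank must be 126 − 97 = 29.
Row 1 has 36 + 29 + 39 + 8 − 1 − 25 = 86; the blank must be 126 − 86 = 40.
Column 2 has 40 + 10 + 4 + 10 − 1 + 19 = 82; the blank must be 126 − 82 = 44.
Row 7 has 31 + 44 + 0 + 9 + 18 − 2 = 100; the blank must be 126 − 100 = 26.

y = 33, d = 29, b = 40, c = 44, m = 26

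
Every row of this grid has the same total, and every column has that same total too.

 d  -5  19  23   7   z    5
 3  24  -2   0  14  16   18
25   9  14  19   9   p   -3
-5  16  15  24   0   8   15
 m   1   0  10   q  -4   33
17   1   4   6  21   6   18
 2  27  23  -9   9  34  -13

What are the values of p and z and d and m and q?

Rows 2 and 4 both sum to 73, so that's the common total.
Column 5 has 7 + 14 + 9 + 0 + 21 + 9 = 60; the blank must be 73 − 60 = 13.
Row 5 has 1 + 0 + 10 + 13 − 4 + 33 = 53; the blank must be 73 − 53 = 20.
Column 1 has 3 + 25 − 5 + 20 + 17 + 2 = 62; the blank must be 73 − 62 = 11.
Row 1 has 11 − 5 + 19 + 23 + 7 + 5 = 60; the blank must be 73 − 60 = 13.
Row 3 has 25 + 9 + 14 + 19 + 9 − 3 = 73; the blank must be 73 − 73 = 0.

p = 0, z = 13, d = 11, m = 20, q = 13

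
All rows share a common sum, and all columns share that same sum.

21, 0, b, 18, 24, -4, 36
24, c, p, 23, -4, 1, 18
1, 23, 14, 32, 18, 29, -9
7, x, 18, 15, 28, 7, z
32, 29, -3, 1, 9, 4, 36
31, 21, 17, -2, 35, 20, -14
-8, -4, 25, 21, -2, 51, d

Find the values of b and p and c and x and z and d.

b = 13, p = 24, c = 22, x = 17, z = 16, d = 25

Rows 3 and 5 both sum to 108, so that's the common total.
Row 1: 21 + 0 + 18 + 24 − 4 + 36 = 95, so its missing entry is 108 − 95 = 13.
Column 3: 13 + 14 + 18 − 3 + 17 + 25 = 84, so its missing entry is 108 − 84 = 24.
Row 2: 24 + 24 + 23 − 4 + 1 + 18 = 86, so its missing entry is 108 − 86 = 22.
Column 2: 0 + 22 + 23 + 29 + 21 − 4 = 91, so its missing entry is 108 − 91 = 17.
Row 4: 7 + 17 + 18 + 15 + 28 + 7 = 92, so its missing entry is 108 − 92 = 16.
Row 7: -8 − 4 + 25 + 21 − 2 + 51 = 83, so its missing entry is 108 − 83 = 25.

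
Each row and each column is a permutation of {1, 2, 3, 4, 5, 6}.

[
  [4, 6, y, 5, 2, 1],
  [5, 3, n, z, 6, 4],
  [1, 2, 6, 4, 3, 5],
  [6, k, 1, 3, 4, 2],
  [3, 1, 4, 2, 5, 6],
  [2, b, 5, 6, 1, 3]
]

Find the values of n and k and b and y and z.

n = 2, k = 5, b = 4, y = 3, z = 1

At (row 4, col 2): row 4 already has {1, 2, 3, 4, 6}, so the value is 5.
At (row 6, col 2): row 6 already has {1, 2, 3, 5, 6}, so the value is 4.
Cell (1,3): row 1 already has {1, 2, 4, 5, 6} → 3.
At (row 2, col 3): column 3 already has {1, 3, 4, 5, 6}, so the value is 2.
Cell (2,4): row 2 already has {2, 3, 4, 5, 6} → 1.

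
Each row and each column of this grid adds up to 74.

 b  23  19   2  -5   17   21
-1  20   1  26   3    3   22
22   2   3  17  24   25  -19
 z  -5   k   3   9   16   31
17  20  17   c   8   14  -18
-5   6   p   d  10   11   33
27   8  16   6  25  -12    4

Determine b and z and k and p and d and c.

b = -3, z = 17, k = 3, p = 15, d = 4, c = 16

Row 1 has 23 + 19 + 2 − 5 + 17 + 21 = 77; the blank must be 74 − 77 = -3.
Row 5 has 17 + 20 + 17 + 8 + 14 − 18 = 58; the blank must be 74 − 58 = 16.
Column 1 has -3 − 1 + 22 + 17 − 5 + 27 = 57; the blank must be 74 − 57 = 17.
Column 4 has 2 + 26 + 17 + 3 + 16 + 6 = 70; the blank must be 74 − 70 = 4.
Row 4 has 17 − 5 + 3 + 9 + 16 + 31 = 71; the blank must be 74 − 71 = 3.
Row 6 has -5 + 6 + 4 + 10 + 11 + 33 = 59; the blank must be 74 − 59 = 15.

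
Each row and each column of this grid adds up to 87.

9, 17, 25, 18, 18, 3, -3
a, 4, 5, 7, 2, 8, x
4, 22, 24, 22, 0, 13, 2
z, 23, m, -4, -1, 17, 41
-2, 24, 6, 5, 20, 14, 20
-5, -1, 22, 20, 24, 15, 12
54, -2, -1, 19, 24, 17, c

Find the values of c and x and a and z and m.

c = -24, x = 39, a = 22, z = 5, m = 6

The known cells in row 7 total 111, leaving 87 − 111 = -24 for the blank.
The known cells in column 7 total 48, leaving 87 − 48 = 39 for the blank.
The known cells in row 2 total 65, leaving 87 − 65 = 22 for the blank.
The known cells in column 1 total 82, leaving 87 − 82 = 5 for the blank.
The known cells in row 4 total 81, leaving 87 − 81 = 6 for the blank.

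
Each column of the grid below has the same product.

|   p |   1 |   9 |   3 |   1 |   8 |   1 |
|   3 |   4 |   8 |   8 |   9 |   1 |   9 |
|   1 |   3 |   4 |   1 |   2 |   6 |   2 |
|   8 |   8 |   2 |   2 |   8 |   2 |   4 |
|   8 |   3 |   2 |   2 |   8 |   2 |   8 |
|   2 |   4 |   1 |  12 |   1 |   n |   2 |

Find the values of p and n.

p = 3, n = 6

Columns 5 and 7 each multiply to 1152, so every column has product 1152.
Column 1: 3×1×8×8×2 = 384, so the missing entry is 1152 ÷ 384 = 3.
Column 6: 8×1×6×2×2 = 192, so the missing entry is 1152 ÷ 192 = 6.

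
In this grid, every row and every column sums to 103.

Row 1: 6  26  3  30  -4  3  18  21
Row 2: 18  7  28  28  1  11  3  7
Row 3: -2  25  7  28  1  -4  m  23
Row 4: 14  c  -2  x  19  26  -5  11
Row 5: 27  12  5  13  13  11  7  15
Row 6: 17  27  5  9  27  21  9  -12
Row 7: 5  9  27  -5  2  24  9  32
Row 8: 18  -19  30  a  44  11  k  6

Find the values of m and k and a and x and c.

The known cells in column 2 total 87, leaving 103 − 87 = 16 for the blank.
The known cells in row 3 total 78, leaving 103 − 78 = 25 for the blank.
The known cells in column 7 total 66, leaving 103 − 66 = 37 for the blank.
The known cells in row 8 total 127, leaving 103 − 127 = -24 for the blank.
The known cells in row 4 total 79, leaving 103 − 79 = 24 for the blank.

m = 25, k = 37, a = -24, x = 24, c = 16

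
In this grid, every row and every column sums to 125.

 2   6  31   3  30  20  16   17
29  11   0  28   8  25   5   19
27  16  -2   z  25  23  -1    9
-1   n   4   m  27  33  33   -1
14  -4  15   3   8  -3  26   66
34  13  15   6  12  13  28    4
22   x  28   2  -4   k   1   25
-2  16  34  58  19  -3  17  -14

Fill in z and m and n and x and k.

Column 6: 20 + 25 + 23 + 33 − 3 + 13 − 3 = 108, so its missing entry is 125 − 108 = 17.
Row 7: 22 + 28 + 2 − 4 + 17 + 1 + 25 = 91, so its missing entry is 125 − 91 = 34.
Column 2: 6 + 11 + 16 − 4 + 13 + 34 + 16 = 92, so its missing entry is 125 − 92 = 33.
Row 3: 27 + 16 − 2 + 25 + 23 − 1 + 9 = 97, so its missing entry is 125 − 97 = 28.
Row 4: -1 + 33 + 4 + 27 + 33 + 33 − 1 = 128, so its missing entry is 125 − 128 = -3.

z = 28, m = -3, n = 33, x = 34, k = 17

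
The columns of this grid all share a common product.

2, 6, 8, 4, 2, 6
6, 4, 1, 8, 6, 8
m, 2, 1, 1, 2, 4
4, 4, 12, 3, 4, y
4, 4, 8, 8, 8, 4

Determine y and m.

Columns 2 and 3 each multiply to 768, so every column has product 768.
Column 6: 6×8×4×4 = 768, so the missing entry is 768 ÷ 768 = 1.
Column 1: 2×6×4×4 = 192, so the missing entry is 768 ÷ 192 = 4.

y = 1, m = 4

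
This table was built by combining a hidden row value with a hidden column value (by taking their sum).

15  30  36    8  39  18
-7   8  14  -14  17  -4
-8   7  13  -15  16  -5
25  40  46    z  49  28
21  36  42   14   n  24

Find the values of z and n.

The difference between any two rows is the same in every column — this is an addition table with the headers hidden.
Row 4 minus row 1 is 46 − 36 = 10, so its entry in column 4 is 8 + 10 = 18.
Row 5 minus row 1 is 42 − 36 = 6, so its entry in column 5 is 39 + 6 = 45.

z = 18, n = 45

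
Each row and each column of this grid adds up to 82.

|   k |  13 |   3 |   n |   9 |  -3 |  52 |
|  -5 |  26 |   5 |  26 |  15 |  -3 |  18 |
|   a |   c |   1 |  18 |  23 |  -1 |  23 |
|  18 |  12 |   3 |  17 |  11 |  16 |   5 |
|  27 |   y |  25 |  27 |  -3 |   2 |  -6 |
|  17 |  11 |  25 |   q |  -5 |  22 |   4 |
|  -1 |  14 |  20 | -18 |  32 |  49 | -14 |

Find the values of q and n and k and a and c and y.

Row 6 has 17 + 11 + 25 − 5 + 22 + 4 = 74; the blank must be 82 − 74 = 8.
Column 4 has 26 + 18 + 17 + 27 + 8 − 18 = 78; the blank must be 82 − 78 = 4.
Row 1 has 13 + 3 + 4 + 9 − 3 + 52 = 78; the blank must be 82 − 78 = 4.
Column 1 has 4 − 5 + 18 + 27 + 17 − 1 = 60; the blank must be 82 − 60 = 22.
Row 3 has 22 + 1 + 18 + 23 − 1 + 23 = 86; the blank must be 82 − 86 = -4.
Row 5 has 27 + 25 + 27 − 3 + 2 − 6 = 72; the blank must be 82 − 72 = 10.

q = 8, n = 4, k = 4, a = 22, c = -4, y = 10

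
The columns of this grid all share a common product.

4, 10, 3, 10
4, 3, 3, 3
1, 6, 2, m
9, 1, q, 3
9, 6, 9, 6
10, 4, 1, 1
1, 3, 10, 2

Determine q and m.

q = 8, m = 12

Columns 1 and 2 each multiply to 12960, so every column has product 12960.
Column 3: 3×3×2×9×1×10 = 1620, so the missing entry is 12960 ÷ 1620 = 8.
Column 4: 10×3×3×6×1×2 = 1080, so the missing entry is 12960 ÷ 1080 = 12.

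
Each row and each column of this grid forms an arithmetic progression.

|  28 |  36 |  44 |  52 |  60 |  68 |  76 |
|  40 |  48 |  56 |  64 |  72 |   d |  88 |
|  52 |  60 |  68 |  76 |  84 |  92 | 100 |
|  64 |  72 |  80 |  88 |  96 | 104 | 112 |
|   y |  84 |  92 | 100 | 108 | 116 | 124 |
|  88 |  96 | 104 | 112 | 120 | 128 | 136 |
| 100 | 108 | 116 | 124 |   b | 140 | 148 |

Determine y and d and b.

y = 76, d = 80, b = 132

Along each row the entries change by 8 per step; down each column they change by 12.
Row 5: from 84 at column 2, stepping by 8 to column 1 gives 76.
Row 2: from 40 at column 1, stepping by 8 to column 6 gives 80.
Row 7: from 100 at column 1, stepping by 8 to column 5 gives 132.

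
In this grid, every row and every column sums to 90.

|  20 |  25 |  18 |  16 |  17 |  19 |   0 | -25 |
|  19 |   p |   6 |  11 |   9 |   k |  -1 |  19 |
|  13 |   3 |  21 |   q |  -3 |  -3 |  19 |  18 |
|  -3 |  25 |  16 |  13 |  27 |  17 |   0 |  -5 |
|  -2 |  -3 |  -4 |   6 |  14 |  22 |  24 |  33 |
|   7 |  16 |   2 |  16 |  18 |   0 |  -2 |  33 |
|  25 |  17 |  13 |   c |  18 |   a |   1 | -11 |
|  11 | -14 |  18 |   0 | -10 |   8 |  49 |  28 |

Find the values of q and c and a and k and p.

q = 22, c = 6, a = 21, k = 6, p = 21

Column 2: 25 + 3 + 25 − 3 + 16 + 17 − 14 = 69, so its missing entry is 90 − 69 = 21.
Row 2: 19 + 21 + 6 + 11 + 9 − 1 + 19 = 84, so its missing entry is 90 − 84 = 6.
Column 6: 19 + 6 − 3 + 17 + 22 + 0 + 8 = 69, so its missing entry is 90 − 69 = 21.
Row 3: 13 + 3 + 21 − 3 − 3 + 19 + 18 = 68, so its missing entry is 90 − 68 = 22.
Row 7: 25 + 17 + 13 + 18 + 21 + 1 − 11 = 84, so its missing entry is 90 − 84 = 6.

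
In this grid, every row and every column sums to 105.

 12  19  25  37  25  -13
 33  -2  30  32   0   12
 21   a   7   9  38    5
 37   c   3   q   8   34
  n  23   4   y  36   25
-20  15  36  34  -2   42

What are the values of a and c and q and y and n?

Column 1 has 12 + 33 + 21 + 37 − 20 = 83; the blank must be 105 − 83 = 22.
Row 3 has 21 + 7 + 9 + 38 + 5 = 80; the blank must be 105 − 80 = 25.
Row 5 has 22 + 23 + 4 + 36 + 25 = 110; the blank must be 105 − 110 = -5.
Column 2 has 19 − 2 + 25 + 23 + 15 = 80; the blank must be 105 − 80 = 25.
Row 4 has 37 + 25 + 3 + 8 + 34 = 107; the blank must be 105 − 107 = -2.

a = 25, c = 25, q = -2, y = -5, n = 22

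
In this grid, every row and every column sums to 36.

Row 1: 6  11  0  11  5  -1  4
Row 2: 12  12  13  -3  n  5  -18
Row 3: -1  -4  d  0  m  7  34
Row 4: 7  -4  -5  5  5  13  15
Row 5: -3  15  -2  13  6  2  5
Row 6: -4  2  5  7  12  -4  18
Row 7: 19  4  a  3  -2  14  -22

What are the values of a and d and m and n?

a = 20, d = 5, m = -5, n = 15

Row 7 has 19 + 4 + 3 − 2 + 14 − 22 = 16; the blank must be 36 − 16 = 20.
Row 2 has 12 + 12 + 13 − 3 + 5 − 18 = 21; the blank must be 36 − 21 = 15.
Column 5 has 5 + 15 + 5 + 6 + 12 − 2 = 41; the blank must be 36 − 41 = -5.
Row 3 has -1 − 4 + 0 − 5 + 7 + 34 = 31; the blank must be 36 − 31 = 5.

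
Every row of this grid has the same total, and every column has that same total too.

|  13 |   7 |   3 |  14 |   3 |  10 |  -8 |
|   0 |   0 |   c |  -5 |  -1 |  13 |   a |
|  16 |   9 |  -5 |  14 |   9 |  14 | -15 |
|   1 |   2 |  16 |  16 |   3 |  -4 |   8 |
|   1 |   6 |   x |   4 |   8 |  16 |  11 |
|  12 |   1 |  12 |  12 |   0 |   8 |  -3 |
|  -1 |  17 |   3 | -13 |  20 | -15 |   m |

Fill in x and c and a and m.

Rows 1 and 3 both sum to 42, so that's the common total.
Row 7 has -1 + 17 + 3 − 13 + 20 − 15 = 11; the blank must be 42 − 11 = 31.
Column 7 has -8 − 15 + 8 + 11 − 3 + 31 = 24; the blank must be 42 − 24 = 18.
Row 2 has 0 + 0 − 5 − 1 + 13 + 18 = 25; the blank must be 42 − 25 = 17.
Row 5 has 1 + 6 + 4 + 8 + 16 + 11 = 46; the blank must be 42 − 46 = -4.

x = -4, c = 17, a = 18, m = 31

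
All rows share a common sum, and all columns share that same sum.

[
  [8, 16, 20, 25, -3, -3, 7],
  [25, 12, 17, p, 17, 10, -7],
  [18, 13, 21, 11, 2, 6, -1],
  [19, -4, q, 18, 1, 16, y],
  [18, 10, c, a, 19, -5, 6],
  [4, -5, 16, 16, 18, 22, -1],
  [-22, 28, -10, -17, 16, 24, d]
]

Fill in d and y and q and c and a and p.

Rows 1 and 3 both sum to 70, so that's the common total.
Row 7 has -22 + 28 − 10 − 17 + 16 + 24 = 19; the blank must be 70 − 19 = 51.
Column 7 has 7 − 7 − 1 + 6 − 1 + 51 = 55; the blank must be 70 − 55 = 15.
Row 4 has 19 − 4 + 18 + 1 + 16 + 15 = 65; the blank must be 70 − 65 = 5.
Column 3 has 20 + 17 + 21 + 5 + 16 − 10 = 69; the blank must be 70 − 69 = 1.
Row 5 has 18 + 10 + 1 + 19 − 5 + 6 = 49; the blank must be 70 − 49 = 21.
Row 2 has 25 + 12 + 17 + 17 + 10 − 7 = 74; the blank must be 70 − 74 = -4.

d = 51, y = 15, q = 5, c = 1, a = 21, p = -4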